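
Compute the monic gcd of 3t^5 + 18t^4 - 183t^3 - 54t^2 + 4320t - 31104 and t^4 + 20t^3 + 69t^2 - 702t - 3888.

t^3 + 11t^2 - 30t - 432

Repeated division with remainder:
  3t^5 + 18t^4 - 183t^3 - 54t^2 + 4320t - 31104 = (3t - 42)(t^4 + 20t^3 + 69t^2 - 702t - 3888) + (450t^3 + 4950t^2 - 13500t - 194400)
  t^4 + 20t^3 + 69t^2 - 702t - 3888 = ((1/450)t + 1/50)(450t^3 + 4950t^2 - 13500t - 194400) + (0)
Last nonzero remainder: 450t^3 + 4950t^2 - 13500t - 194400. Dividing through by 450 gives the monic gcd t^3 + 11t^2 - 30t - 432.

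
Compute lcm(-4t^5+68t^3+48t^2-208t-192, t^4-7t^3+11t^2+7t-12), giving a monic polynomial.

t^7-4t^6-14t^5+56t^4+49t^3-196t^2-36t+144

Euclidean algorithm in ℚ[t]:
  -4t^5+68t^3+48t^2-208t-192 = (-4t-28)(t^4-7t^3+11t^2+7t-12) + (-84t^3+384t^2-60t-528)
  t^4-7t^3+11t^2+7t-12 = (-(1/84)t+17/588)(-84t^3+384t^2-60t-528) + (-(40/49)t^2+(120/49)t+160/49)
  -84t^3+384t^2-60t-528 = ((1029/10)t-1617/10)(-(40/49)t^2+(120/49)t+160/49) + (0)
Last nonzero remainder: -(40/49)t^2+(120/49)t+160/49. Dividing through by -40/49 gives the monic gcd t^2-3t-4.
Then lcm(f, g) = f·g / gcd(f, g); expanding and making the result monic gives the answer.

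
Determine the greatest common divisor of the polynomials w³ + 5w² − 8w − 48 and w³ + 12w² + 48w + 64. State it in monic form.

Apply the Euclidean algorithm:
  w³ + 5w² − 8w − 48 = (w³ + 12w² + 48w + 64) + (−7w² − 56w − 112)
  w³ + 12w² + 48w + 64 = (−(1/7)w − 4/7)(−7w² − 56w − 112) + (0)
Last nonzero remainder: −7w² − 56w − 112. Dividing through by −7 gives the monic gcd w² + 8w + 16.

w² + 8w + 16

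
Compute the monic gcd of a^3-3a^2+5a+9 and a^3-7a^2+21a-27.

a^2-4a+9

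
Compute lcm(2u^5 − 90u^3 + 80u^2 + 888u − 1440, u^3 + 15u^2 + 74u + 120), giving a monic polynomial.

u^6 + 5u^5 − 45u^4 − 185u^3 + 644u^2 + 1500u − 3600

By polynomial division,
  2u^5 − 90u^3 + 80u^2 + 888u − 1440 = (2u^2 − 30u + 212)(u^3 + 15u^2 + 74u + 120) + (−1120u^2 − 11200u − 26880)
  u^3 + 15u^2 + 74u + 120 = (−(1/1120)u − 1/224)(−1120u^2 − 11200u − 26880) + (0)
Last nonzero remainder: −1120u^2 − 11200u − 26880. Dividing through by −1120 gives the monic gcd u^2 + 10u + 24.
Then lcm(f, g) = f·g / gcd(f, g); expanding and making the result monic gives the answer.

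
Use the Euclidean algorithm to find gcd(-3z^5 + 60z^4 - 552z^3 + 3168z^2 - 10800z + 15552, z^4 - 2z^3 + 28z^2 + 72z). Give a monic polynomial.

z^2 - 4z + 36

Euclidean algorithm in ℚ[z]:
  -3z^5 + 60z^4 - 552z^3 + 3168z^2 - 10800z + 15552 = (-3z + 54)(z^4 - 2z^3 + 28z^2 + 72z) + (-360z^3 + 1872z^2 - 14688z + 15552)
  z^4 - 2z^3 + 28z^2 + 72z = (-(1/360)z - 2/225)(-360z^3 + 1872z^2 - 14688z + 15552) + ((96/25)z^2 - (384/25)z + 3456/25)
  -360z^3 + 1872z^2 - 14688z + 15552 = (-(375/4)z + 225/2)((96/25)z^2 - (384/25)z + 3456/25) + (0)
Last nonzero remainder: (96/25)z^2 - (384/25)z + 3456/25. Dividing through by 96/25 gives the monic gcd z^2 - 4z + 36.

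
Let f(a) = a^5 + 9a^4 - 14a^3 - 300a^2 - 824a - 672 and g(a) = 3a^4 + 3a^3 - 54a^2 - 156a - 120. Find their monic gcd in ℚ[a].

Apply the Euclidean algorithm:
  a^5 + 9a^4 - 14a^3 - 300a^2 - 824a - 672 = ((1/3)a + 8/3)(3a^4 + 3a^3 - 54a^2 - 156a - 120) + (-4a^3 - 104a^2 - 368a - 352)
  3a^4 + 3a^3 - 54a^2 - 156a - 120 = (-(3/4)a + 75/4)(-4a^3 - 104a^2 - 368a - 352) + (1620a^2 + 6480a + 6480)
  -4a^3 - 104a^2 - 368a - 352 = (-(1/405)a - 22/405)(1620a^2 + 6480a + 6480) + (0)
Last nonzero remainder: 1620a^2 + 6480a + 6480. Dividing through by 1620 gives the monic gcd a^2 + 4a + 4.

a^2 + 4a + 4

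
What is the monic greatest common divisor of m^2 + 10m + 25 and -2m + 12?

Repeated division with remainder:
  m^2 + 10m + 25 = (-(1/2)m - 8)(-2m + 12) + (121)
  -2m + 12 = (-(2/121)m + 12/121)(121) + (0)
The last nonzero remainder is the constant 121, so the polynomials are coprime and gcd = 1.

1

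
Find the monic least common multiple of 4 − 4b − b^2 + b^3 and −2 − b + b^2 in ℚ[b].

Apply the Euclidean algorithm:
  b^3 − b^2 − 4b + 4 = (b)(b^2 − b − 2) + (−2b + 4)
  b^2 − b − 2 = (−(1/2)b − 1/2)(−2b + 4) + (0)
Last nonzero remainder: −2b + 4. Dividing through by −2 gives the monic gcd b − 2.
Then lcm(f, g) = f·g / gcd(f, g); expanding and making the result monic gives the answer.

4 − 5b^2 + b^4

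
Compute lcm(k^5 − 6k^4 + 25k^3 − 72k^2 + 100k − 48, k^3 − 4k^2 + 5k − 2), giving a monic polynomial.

k^6 − 7k^5 + 31k^4 − 97k^3 + 172k^2 − 148k + 48

Apply the Euclidean algorithm:
  k^5 − 6k^4 + 25k^3 − 72k^2 + 100k − 48 = (k^2 − 2k + 12)(k^3 − 4k^2 + 5k − 2) + (−12k^2 + 36k − 24)
  k^3 − 4k^2 + 5k − 2 = (−(1/12)k + 1/12)(−12k^2 + 36k − 24) + (0)
Last nonzero remainder: −12k^2 + 36k − 24. Dividing through by −12 gives the monic gcd k^2 − 3k + 2.
Then lcm(f, g) = f·g / gcd(f, g); expanding and making the result monic gives the answer.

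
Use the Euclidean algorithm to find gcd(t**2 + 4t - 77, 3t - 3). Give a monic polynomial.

Euclidean algorithm in ℚ[t]:
  t**2 + 4t - 77 = ((1/3)t + 5/3)(3t - 3) + (-72)
  3t - 3 = (-(1/24)t + 1/24)(-72) + (0)
The last nonzero remainder is the constant -72, so the polynomials are coprime and gcd = 1.

1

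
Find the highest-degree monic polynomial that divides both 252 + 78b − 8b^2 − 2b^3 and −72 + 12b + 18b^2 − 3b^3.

Euclidean algorithm in ℚ[b]:
  −2b^3 − 8b^2 + 78b + 252 = (2/3)(−3b^3 + 18b^2 + 12b − 72) + (−20b^2 + 70b + 300)
  −3b^3 + 18b^2 + 12b − 72 = ((3/20)b − 3/8)(−20b^2 + 70b + 300) + (−(27/4)b + 81/2)
  −20b^2 + 70b + 300 = ((80/27)b + 200/27)(−(27/4)b + 81/2) + (0)
Last nonzero remainder: −(27/4)b + 81/2. Dividing through by −27/4 gives the monic gcd b − 6.

−6 + b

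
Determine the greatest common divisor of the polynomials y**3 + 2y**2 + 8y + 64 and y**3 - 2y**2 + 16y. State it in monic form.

Repeated division with remainder:
  y**3 + 2y**2 + 8y + 64 = (y**3 - 2y**2 + 16y) + (4y**2 - 8y + 64)
  y**3 - 2y**2 + 16y = ((1/4)y)(4y**2 - 8y + 64) + (0)
Last nonzero remainder: 4y**2 - 8y + 64. Dividing through by 4 gives the monic gcd y**2 - 2y + 16.

y**2 - 2y + 16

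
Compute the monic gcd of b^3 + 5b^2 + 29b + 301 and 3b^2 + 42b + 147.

Euclidean algorithm in ℚ[b]:
  b^3 + 5b^2 + 29b + 301 = ((1/3)b − 3)(3b^2 + 42b + 147) + (106b + 742)
  3b^2 + 42b + 147 = ((3/106)b + 21/106)(106b + 742) + (0)
Last nonzero remainder: 106b + 742. Dividing through by 106 gives the monic gcd b + 7.

b + 7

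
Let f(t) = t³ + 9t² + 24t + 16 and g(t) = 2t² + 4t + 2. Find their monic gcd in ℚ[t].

Euclidean algorithm in ℚ[t]:
  t³ + 9t² + 24t + 16 = ((1/2)t + 7/2)(2t² + 4t + 2) + (9t + 9)
  2t² + 4t + 2 = ((2/9)t + 2/9)(9t + 9) + (0)
Last nonzero remainder: 9t + 9. Dividing through by 9 gives the monic gcd t + 1.

t + 1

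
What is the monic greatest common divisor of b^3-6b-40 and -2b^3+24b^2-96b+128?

b-4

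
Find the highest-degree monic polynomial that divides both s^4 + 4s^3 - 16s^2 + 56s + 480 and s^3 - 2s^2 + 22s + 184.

Euclidean algorithm in ℚ[s]:
  s^4 + 4s^3 - 16s^2 + 56s + 480 = (s + 6)(s^3 - 2s^2 + 22s + 184) + (-26s^2 - 260s - 624)
  s^3 - 2s^2 + 22s + 184 = (-(1/26)s + 6/13)(-26s^2 - 260s - 624) + (118s + 472)
  -26s^2 - 260s - 624 = (-(13/59)s - 78/59)(118s + 472) + (0)
Last nonzero remainder: 118s + 472. Dividing through by 118 gives the monic gcd s + 4.

s + 4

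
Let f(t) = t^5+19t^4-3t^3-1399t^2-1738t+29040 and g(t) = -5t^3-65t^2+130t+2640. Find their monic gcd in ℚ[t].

t^3+13t^2-26t-528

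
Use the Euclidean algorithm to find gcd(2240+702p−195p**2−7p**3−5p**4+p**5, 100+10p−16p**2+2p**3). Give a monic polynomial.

−10−3p+p**2

Euclidean algorithm in ℚ[p]:
  p**5−5p**4−7p**3−195p**2+702p+2240 = ((1/2)p**2+(3/2)p+6)(2p**3−16p**2+10p+100) + (−164p**2+492p+1640)
  2p**3−16p**2+10p+100 = (−(1/82)p+5/82)(−164p**2+492p+1640) + (0)
Last nonzero remainder: −164p**2+492p+1640. Dividing through by −164 gives the monic gcd p**2−3p−10.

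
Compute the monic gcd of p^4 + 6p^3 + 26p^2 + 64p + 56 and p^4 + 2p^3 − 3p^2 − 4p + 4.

Repeated division with remainder:
  p^4 + 6p^3 + 26p^2 + 64p + 56 = (p^4 + 2p^3 − 3p^2 − 4p + 4) + (4p^3 + 29p^2 + 68p + 52)
  p^4 + 2p^3 − 3p^2 − 4p + 4 = ((1/4)p − 21/16)(4p^3 + 29p^2 + 68p + 52) + ((289/16)p^2 + (289/4)p + 289/4)
  4p^3 + 29p^2 + 68p + 52 = ((64/289)p + 208/289)((289/16)p^2 + (289/4)p + 289/4) + (0)
Last nonzero remainder: (289/16)p^2 + (289/4)p + 289/4. Dividing through by 289/16 gives the monic gcd p^2 + 4p + 4.

p^2 + 4p + 4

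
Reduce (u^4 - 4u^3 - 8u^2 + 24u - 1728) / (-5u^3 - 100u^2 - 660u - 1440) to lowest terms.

(-u^3 + 10u^2 - 52u + 288)/(5u^2 + 70u + 240)

By polynomial division,
  u^4 - 4u^3 - 8u^2 + 24u - 1728 = (-(1/5)u + 24/5)(-5u^3 - 100u^2 - 660u - 1440) + (340u^2 + 2904u + 5184)
  -5u^3 - 100u^2 - 660u - 1440 = (-(1/68)u - 487/2890)(340u^2 + 2904u + 5184) + (-(136416/1445)u - 818496/1445)
  340u^2 + 2904u + 5184 = (-(122825/34104)u - 13005/1421)(-(136416/1445)u - 818496/1445) + (0)
Last nonzero remainder: -(136416/1445)u - 818496/1445. Dividing through by -136416/1445 gives the monic gcd u + 6.
Cancel u + 6 from numerator and denominator to get the reduced form.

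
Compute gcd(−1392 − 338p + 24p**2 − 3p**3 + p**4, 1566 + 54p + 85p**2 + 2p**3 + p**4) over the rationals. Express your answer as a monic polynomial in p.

58 + 2p + p**2

Apply the Euclidean algorithm:
  p**4 − 3p**3 + 24p**2 − 338p − 1392 = (p**4 + 2p**3 + 85p**2 + 54p + 1566) + (−5p**3 − 61p**2 − 392p − 2958)
  p**4 + 2p**3 + 85p**2 + 54p + 1566 = (−(1/5)p + 51/25)(−5p**3 − 61p**2 − 392p − 2958) + ((3276/25)p**2 + (6552/25)p + 190008/25)
  −5p**3 − 61p**2 − 392p − 2958 = (−(125/3276)p − 425/1092)((3276/25)p**2 + (6552/25)p + 190008/25) + (0)
Last nonzero remainder: (3276/25)p**2 + (6552/25)p + 190008/25. Dividing through by 3276/25 gives the monic gcd p**2 + 2p + 58.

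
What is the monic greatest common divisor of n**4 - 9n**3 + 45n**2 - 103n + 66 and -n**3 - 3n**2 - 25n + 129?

n - 3

By polynomial division,
  n**4 - 9n**3 + 45n**2 - 103n + 66 = (-n + 12)(-n**3 - 3n**2 - 25n + 129) + (56n**2 + 326n - 1482)
  -n**3 - 3n**2 - 25n + 129 = (-(1/56)n + 79/1568)(56n**2 + 326n - 1482) + (-(53225/784)n + 159675/784)
  56n**2 + 326n - 1482 = (-(43904/53225)n - 387296/53225)(-(53225/784)n + 159675/784) + (0)
Last nonzero remainder: -(53225/784)n + 159675/784. Dividing through by -53225/784 gives the monic gcd n - 3.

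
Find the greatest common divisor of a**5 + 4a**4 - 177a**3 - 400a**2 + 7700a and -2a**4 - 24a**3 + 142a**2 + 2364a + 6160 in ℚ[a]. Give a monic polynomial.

Apply the Euclidean algorithm:
  a**5 + 4a**4 - 177a**3 - 400a**2 + 7700a = (-(1/2)a + 4)(-2a**4 - 24a**3 + 142a**2 + 2364a + 6160) + (-10a**3 + 214a**2 + 1324a - 24640)
  -2a**4 - 24a**3 + 142a**2 + 2364a + 6160 = ((1/5)a + 167/25)(-10a**3 + 214a**2 + 1324a - 24640) + (-(38808/25)a**2 - (38808/25)a + 853776/5)
  -10a**3 + 214a**2 + 1324a - 24640 = ((125/19404)a - 100/693)(-(38808/25)a**2 - (38808/25)a + 853776/5) + (0)
Last nonzero remainder: -(38808/25)a**2 - (38808/25)a + 853776/5. Dividing through by -38808/25 gives the monic gcd a**2 + a - 110.

a**2 + a - 110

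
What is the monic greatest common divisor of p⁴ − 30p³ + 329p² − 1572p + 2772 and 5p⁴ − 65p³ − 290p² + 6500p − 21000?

p² − 13p + 42

By polynomial division,
  p⁴ − 30p³ + 329p² − 1572p + 2772 = (1/5)(5p⁴ − 65p³ − 290p² + 6500p − 21000) + (−17p³ + 387p² − 2872p + 6972)
  5p⁴ − 65p³ − 290p² + 6500p − 21000 = (−(5/17)p − 830/289)(−17p³ + 387p² − 2872p + 6972) + (−(6720/289)p² + (87360/289)p − 282240/289)
  −17p³ + 387p² − 2872p + 6972 = ((4913/6720)p − 23987/3360)(−(6720/289)p² + (87360/289)p − 282240/289) + (0)
Last nonzero remainder: −(6720/289)p² + (87360/289)p − 282240/289. Dividing through by −6720/289 gives the monic gcd p² − 13p + 42.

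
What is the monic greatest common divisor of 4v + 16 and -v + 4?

1

Repeated division with remainder:
  4v + 16 = (-4)(-v + 4) + (32)
  -v + 4 = (-(1/32)v + 1/8)(32) + (0)
The last nonzero remainder is the constant 32, so the polynomials are coprime and gcd = 1.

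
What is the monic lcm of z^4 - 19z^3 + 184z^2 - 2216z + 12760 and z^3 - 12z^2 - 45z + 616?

Repeated division with remainder:
  z^4 - 19z^3 + 184z^2 - 2216z + 12760 = (z - 7)(z^3 - 12z^2 - 45z + 616) + (145z^2 - 3147z + 17072)
  z^3 - 12z^2 - 45z + 616 = ((1/145)z + 1407/21025)(145z^2 - 3147z + 17072) + ((1006264/21025)z - 11068904/21025)
  145z^2 - 3147z + 17072 = ((3048625/1006264)z - 4078850/125783)((1006264/21025)z - 11068904/21025) + (0)
Last nonzero remainder: (1006264/21025)z - 11068904/21025. Dividing through by 1006264/21025 gives the monic gcd z - 11.
Then lcm(f, g) = f·g / gcd(f, g); expanding and making the result monic gives the answer.

z^6 - 20z^5 + 147z^4 - 1336z^3 + 4672z^2 + 111336z - 714560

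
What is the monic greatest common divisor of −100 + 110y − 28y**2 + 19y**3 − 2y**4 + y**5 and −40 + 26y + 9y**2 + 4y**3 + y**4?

−10 + 9y + y**3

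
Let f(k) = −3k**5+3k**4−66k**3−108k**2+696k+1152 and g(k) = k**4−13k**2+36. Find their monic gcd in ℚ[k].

Apply the Euclidean algorithm:
  −3k**5+3k**4−66k**3−108k**2+696k+1152 = (−3k+3)(k**4−13k**2+36) + (−105k**3−69k**2+804k+1044)
  k**4−13k**2+36 = (−(1/105)k+23/3675)(−105k**3−69k**2+804k+1044) + (−(6016/1225)k**2+(6016/1225)k+36096/1225)
  −105k**3−69k**2+804k+1044 = ((128625/6016)k+106575/3008)(−(6016/1225)k**2+(6016/1225)k+36096/1225) + (0)
Last nonzero remainder: −(6016/1225)k**2+(6016/1225)k+36096/1225. Dividing through by −6016/1225 gives the monic gcd k**2−k−6.

k**2−k−6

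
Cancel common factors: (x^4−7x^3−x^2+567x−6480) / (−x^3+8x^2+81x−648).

(−x^2+7x−80)/(x−8)

Apply the Euclidean algorithm:
  x^4−7x^3−x^2+567x−6480 = (−x−1)(−x^3+8x^2+81x−648) + (88x^2−7128)
  −x^3+8x^2+81x−648 = (−(1/88)x+1/11)(88x^2−7128) + (0)
Last nonzero remainder: 88x^2−7128. Dividing through by 88 gives the monic gcd x^2−81.
Cancel x^2−81 from numerator and denominator to get the reduced form.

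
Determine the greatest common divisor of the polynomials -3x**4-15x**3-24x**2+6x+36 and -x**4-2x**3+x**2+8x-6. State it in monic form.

x**3+3x**2+2x-6

By polynomial division,
  -3x**4-15x**3-24x**2+6x+36 = (3)(-x**4-2x**3+x**2+8x-6) + (-9x**3-27x**2-18x+54)
  -x**4-2x**3+x**2+8x-6 = ((1/9)x-1/9)(-9x**3-27x**2-18x+54) + (0)
Last nonzero remainder: -9x**3-27x**2-18x+54. Dividing through by -9 gives the monic gcd x**3+3x**2+2x-6.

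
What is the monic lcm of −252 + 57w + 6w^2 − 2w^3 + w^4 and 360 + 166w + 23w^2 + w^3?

−22680 + 342w + 1371w^2 − 9w^3 + 58w^4 + 17w^5 + w^6

Euclidean algorithm in ℚ[w]:
  w^4 − 2w^3 + 6w^2 + 57w − 252 = (w − 25)(w^3 + 23w^2 + 166w + 360) + (415w^2 + 3847w + 8748)
  w^3 + 23w^2 + 166w + 360 = ((1/415)w + 5698/172225)(415w^2 + 3847w + 8748) + ((3038724/172225)w + 12154896/172225)
  415w^2 + 3847w + 8748 = ((71473375/3038724)w + 41850675/337636)((3038724/172225)w + 12154896/172225) + (0)
Last nonzero remainder: (3038724/172225)w + 12154896/172225. Dividing through by 3038724/172225 gives the monic gcd w + 4.
Then lcm(f, g) = f·g / gcd(f, g); expanding and making the result monic gives the answer.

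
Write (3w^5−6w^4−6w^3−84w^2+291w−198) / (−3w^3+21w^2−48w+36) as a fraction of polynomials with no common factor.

(−w^3−3w^2−7w+11)/(w−2)

Euclidean algorithm in ℚ[w]:
  3w^5−6w^4−6w^3−84w^2+291w−198 = (−w^2−5w−17)(−3w^3+21w^2−48w+36) + (69w^2−345w+414)
  −3w^3+21w^2−48w+36 = (−(1/23)w+2/23)(69w^2−345w+414) + (0)
Last nonzero remainder: 69w^2−345w+414. Dividing through by 69 gives the monic gcd w^2−5w+6.
Cancel w^2−5w+6 from numerator and denominator to get the reduced form.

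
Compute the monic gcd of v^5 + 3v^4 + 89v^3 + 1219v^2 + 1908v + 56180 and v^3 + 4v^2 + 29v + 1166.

Apply the Euclidean algorithm:
  v^5 + 3v^4 + 89v^3 + 1219v^2 + 1908v + 56180 = (v^2 - v + 64)(v^3 + 4v^2 + 29v + 1166) + (-174v^2 + 1218v - 18444)
  v^3 + 4v^2 + 29v + 1166 = (-(1/174)v - 11/174)(-174v^2 + 1218v - 18444) + (0)
Last nonzero remainder: -174v^2 + 1218v - 18444. Dividing through by -174 gives the monic gcd v^2 - 7v + 106.

v^2 - 7v + 106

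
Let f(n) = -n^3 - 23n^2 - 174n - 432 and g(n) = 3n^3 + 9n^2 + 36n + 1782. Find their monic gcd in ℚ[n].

n + 9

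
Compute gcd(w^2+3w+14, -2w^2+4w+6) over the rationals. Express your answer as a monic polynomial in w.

1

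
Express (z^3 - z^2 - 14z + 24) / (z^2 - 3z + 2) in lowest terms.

(z^2 + z - 12)/(z - 1)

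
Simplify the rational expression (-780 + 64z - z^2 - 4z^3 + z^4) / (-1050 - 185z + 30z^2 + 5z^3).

(26 - 3z + z^2)/(35 + 5z)

Euclidean algorithm in ℚ[z]:
  z^4 - 4z^3 - z^2 + 64z - 780 = ((1/5)z - 2)(5z^3 + 30z^2 - 185z - 1050) + (96z^2 - 96z - 2880)
  5z^3 + 30z^2 - 185z - 1050 = ((5/96)z + 35/96)(96z^2 - 96z - 2880) + (0)
Last nonzero remainder: 96z^2 - 96z - 2880. Dividing through by 96 gives the monic gcd z^2 - z - 30.
Cancel z^2 - z - 30 from numerator and denominator to get the reduced form.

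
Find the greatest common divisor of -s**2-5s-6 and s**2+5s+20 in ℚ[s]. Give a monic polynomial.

1

By polynomial division,
  -s**2-5s-6 = (-1)(s**2+5s+20) + (14)
  s**2+5s+20 = ((1/14)s**2+(5/14)s+10/7)(14) + (0)
The last nonzero remainder is the constant 14, so the polynomials are coprime and gcd = 1.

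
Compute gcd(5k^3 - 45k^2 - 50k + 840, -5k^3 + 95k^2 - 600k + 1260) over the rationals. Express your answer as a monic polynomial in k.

By polynomial division,
  5k^3 - 45k^2 - 50k + 840 = (-1)(-5k^3 + 95k^2 - 600k + 1260) + (50k^2 - 650k + 2100)
  -5k^3 + 95k^2 - 600k + 1260 = (-(1/10)k + 3/5)(50k^2 - 650k + 2100) + (0)
Last nonzero remainder: 50k^2 - 650k + 2100. Dividing through by 50 gives the monic gcd k^2 - 13k + 42.

k^2 - 13k + 42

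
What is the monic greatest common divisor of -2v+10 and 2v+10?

Repeated division with remainder:
  -2v+10 = (-1)(2v+10) + (20)
  2v+10 = ((1/10)v+1/2)(20) + (0)
The last nonzero remainder is the constant 20, so the polynomials are coprime and gcd = 1.

1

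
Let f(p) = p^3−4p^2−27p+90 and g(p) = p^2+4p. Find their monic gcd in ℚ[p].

Repeated division with remainder:
  p^3−4p^2−27p+90 = (p−8)(p^2+4p) + (5p+90)
  p^2+4p = ((1/5)p−14/5)(5p+90) + (252)
  5p+90 = ((5/252)p+5/14)(252) + (0)
The last nonzero remainder is the constant 252, so the polynomials are coprime and gcd = 1.

1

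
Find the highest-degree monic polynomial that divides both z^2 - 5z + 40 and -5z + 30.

Apply the Euclidean algorithm:
  z^2 - 5z + 40 = (-(1/5)z - 1/5)(-5z + 30) + (46)
  -5z + 30 = (-(5/46)z + 15/23)(46) + (0)
The last nonzero remainder is the constant 46, so the polynomials are coprime and gcd = 1.

1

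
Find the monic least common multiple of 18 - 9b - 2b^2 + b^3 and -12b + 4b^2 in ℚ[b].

18b - 9b^2 - 2b^3 + b^4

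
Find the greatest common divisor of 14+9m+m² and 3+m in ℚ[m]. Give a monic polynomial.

1

By polynomial division,
  m²+9m+14 = (m+6)(m+3) + (-4)
  m+3 = (-(1/4)m-3/4)(-4) + (0)
The last nonzero remainder is the constant -4, so the polynomials are coprime and gcd = 1.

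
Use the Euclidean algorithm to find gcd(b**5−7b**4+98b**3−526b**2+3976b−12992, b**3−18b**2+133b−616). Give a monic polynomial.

Euclidean algorithm in ℚ[b]:
  b**5−7b**4+98b**3−526b**2+3976b−12992 = (b**2+11b+163)(b**3−18b**2+133b−616) + (1561b**2−10927b+87416)
  b**3−18b**2+133b−616 = ((1/1561)b−11/1561)(1561b**2−10927b+87416) + (0)
Last nonzero remainder: 1561b**2−10927b+87416. Dividing through by 1561 gives the monic gcd b**2−7b+56.

b**2−7b+56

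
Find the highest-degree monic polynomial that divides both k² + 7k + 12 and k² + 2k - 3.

Euclidean algorithm in ℚ[k]:
  k² + 7k + 12 = (k² + 2k - 3) + (5k + 15)
  k² + 2k - 3 = ((1/5)k - 1/5)(5k + 15) + (0)
Last nonzero remainder: 5k + 15. Dividing through by 5 gives the monic gcd k + 3.

k + 3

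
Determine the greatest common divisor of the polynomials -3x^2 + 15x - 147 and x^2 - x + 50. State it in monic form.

1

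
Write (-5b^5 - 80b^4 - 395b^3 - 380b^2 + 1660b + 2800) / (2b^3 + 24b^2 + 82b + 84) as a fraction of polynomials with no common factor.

Apply the Euclidean algorithm:
  -5b^5 - 80b^4 - 395b^3 - 380b^2 + 1660b + 2800 = (-(5/2)b^2 - 10b + 25)(2b^3 + 24b^2 + 82b + 84) + (50b^2 + 450b + 700)
  2b^3 + 24b^2 + 82b + 84 = ((1/25)b + 3/25)(50b^2 + 450b + 700) + (0)
Last nonzero remainder: 50b^2 + 450b + 700. Dividing through by 50 gives the monic gcd b^2 + 9b + 14.
Cancel b^2 + 9b + 14 from numerator and denominator to get the reduced form.

(-5b^3 - 35b^2 - 10b + 200)/(2b + 6)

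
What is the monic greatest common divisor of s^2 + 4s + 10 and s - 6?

Repeated division with remainder:
  s^2 + 4s + 10 = (s + 10)(s - 6) + (70)
  s - 6 = ((1/70)s - 3/35)(70) + (0)
The last nonzero remainder is the constant 70, so the polynomials are coprime and gcd = 1.

1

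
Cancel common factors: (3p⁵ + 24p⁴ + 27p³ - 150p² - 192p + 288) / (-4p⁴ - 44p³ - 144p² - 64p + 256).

(-3p² - 3p + 18)/(4p + 16)

Apply the Euclidean algorithm:
  3p⁵ + 24p⁴ + 27p³ - 150p² - 192p + 288 = (-(3/4)p + 9/4)(-4p⁴ - 44p³ - 144p² - 64p + 256) + (18p³ + 126p² + 144p - 288)
  -4p⁴ - 44p³ - 144p² - 64p + 256 = (-(2/9)p - 8/9)(18p³ + 126p² + 144p - 288) + (0)
Last nonzero remainder: 18p³ + 126p² + 144p - 288. Dividing through by 18 gives the monic gcd p³ + 7p² + 8p - 16.
Cancel p³ + 7p² + 8p - 16 from numerator and denominator to get the reduced form.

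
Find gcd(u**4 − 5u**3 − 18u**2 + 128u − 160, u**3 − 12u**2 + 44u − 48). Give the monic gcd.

u**2 − 6u + 8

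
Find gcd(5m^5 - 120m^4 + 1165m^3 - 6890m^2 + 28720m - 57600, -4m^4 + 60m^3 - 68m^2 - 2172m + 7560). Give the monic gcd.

By polynomial division,
  5m^5 - 120m^4 + 1165m^3 - 6890m^2 + 28720m - 57600 = (-(5/4)m + 45/4)(-4m^4 + 60m^3 - 68m^2 - 2172m + 7560) + (405m^3 - 8840m^2 + 62605m - 142650)
  -4m^4 + 60m^3 - 68m^2 - 2172m + 7560 = (-(4/405)m - 2212/32805)(405m^3 - 8840m^2 + 62605m - 142650) + (-(300160/6561)m^2 + (4202240/6561)m - 1500800/729)
  405m^3 - 8840m^2 + 62605m - 142650 = (-(531441/60032)m + 2079837/30016)(-(300160/6561)m^2 + (4202240/6561)m - 1500800/729) + (0)
Last nonzero remainder: -(300160/6561)m^2 + (4202240/6561)m - 1500800/729. Dividing through by -300160/6561 gives the monic gcd m^2 - 14m + 45.

m^2 - 14m + 45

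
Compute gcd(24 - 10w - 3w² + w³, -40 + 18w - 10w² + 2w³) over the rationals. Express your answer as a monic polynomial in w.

-4 + w

Apply the Euclidean algorithm:
  w³ - 3w² - 10w + 24 = (1/2)(2w³ - 10w² + 18w - 40) + (2w² - 19w + 44)
  2w³ - 10w² + 18w - 40 = (w + 9/2)(2w² - 19w + 44) + ((119/2)w - 238)
  2w² - 19w + 44 = ((4/119)w - 22/119)((119/2)w - 238) + (0)
Last nonzero remainder: (119/2)w - 238. Dividing through by 119/2 gives the monic gcd w - 4.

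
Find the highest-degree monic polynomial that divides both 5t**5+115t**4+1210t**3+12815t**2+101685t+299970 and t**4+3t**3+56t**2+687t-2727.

t**3+6t**2+74t+909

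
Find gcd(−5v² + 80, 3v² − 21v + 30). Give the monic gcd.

Apply the Euclidean algorithm:
  −5v² + 80 = (−5/3)(3v² − 21v + 30) + (−35v + 130)
  3v² − 21v + 30 = (−(3/35)v + 69/245)(−35v + 130) + (−324/49)
  −35v + 130 = ((1715/324)v − 3185/162)(−324/49) + (0)
The last nonzero remainder is the constant −324/49, so the polynomials are coprime and gcd = 1.

1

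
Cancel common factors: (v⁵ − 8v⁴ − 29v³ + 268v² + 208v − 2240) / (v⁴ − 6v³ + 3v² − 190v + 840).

(v³ + 3v² − 24v − 80)/(v² + 5v + 30)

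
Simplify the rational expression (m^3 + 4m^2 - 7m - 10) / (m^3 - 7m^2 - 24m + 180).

(m^2 - m - 2)/(m^2 - 12m + 36)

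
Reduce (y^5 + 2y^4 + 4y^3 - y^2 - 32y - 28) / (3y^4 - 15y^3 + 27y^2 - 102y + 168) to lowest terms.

(y^2 + 3y + 2)/(3y - 12)

Repeated division with remainder:
  y^5 + 2y^4 + 4y^3 - y^2 - 32y - 28 = ((1/3)y + 7/3)(3y^4 - 15y^3 + 27y^2 - 102y + 168) + (30y^3 - 30y^2 + 150y - 420)
  3y^4 - 15y^3 + 27y^2 - 102y + 168 = ((1/10)y - 2/5)(30y^3 - 30y^2 + 150y - 420) + (0)
Last nonzero remainder: 30y^3 - 30y^2 + 150y - 420. Dividing through by 30 gives the monic gcd y^3 - y^2 + 5y - 14.
Cancel y^3 - y^2 + 5y - 14 from numerator and denominator to get the reduced form.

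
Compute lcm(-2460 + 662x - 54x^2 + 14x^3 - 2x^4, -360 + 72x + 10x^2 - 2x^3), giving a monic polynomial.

7380 - 756x - 169x^2 - 15x^3 - x^4 + x^5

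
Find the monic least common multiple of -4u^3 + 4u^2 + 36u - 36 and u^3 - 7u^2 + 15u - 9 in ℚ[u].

u^4 - 4u^3 - 6u^2 + 36u - 27

Repeated division with remainder:
  -4u^3 + 4u^2 + 36u - 36 = (-4)(u^3 - 7u^2 + 15u - 9) + (-24u^2 + 96u - 72)
  u^3 - 7u^2 + 15u - 9 = (-(1/24)u + 1/8)(-24u^2 + 96u - 72) + (0)
Last nonzero remainder: -24u^2 + 96u - 72. Dividing through by -24 gives the monic gcd u^2 - 4u + 3.
Then lcm(f, g) = f·g / gcd(f, g); expanding and making the result monic gives the answer.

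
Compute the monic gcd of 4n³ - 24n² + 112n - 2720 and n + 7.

1

Apply the Euclidean algorithm:
  4n³ - 24n² + 112n - 2720 = (4n² - 52n + 476)(n + 7) + (-6052)
  n + 7 = (-(1/6052)n - 7/6052)(-6052) + (0)
The last nonzero remainder is the constant -6052, so the polynomials are coprime and gcd = 1.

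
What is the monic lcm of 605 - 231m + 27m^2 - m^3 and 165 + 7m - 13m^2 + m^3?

By polynomial division,
  -m^3 + 27m^2 - 231m + 605 = (-1)(m^3 - 13m^2 + 7m + 165) + (14m^2 - 224m + 770)
  m^3 - 13m^2 + 7m + 165 = ((1/14)m + 3/14)(14m^2 - 224m + 770) + (0)
Last nonzero remainder: 14m^2 - 224m + 770. Dividing through by 14 gives the monic gcd m^2 - 16m + 55.
Then lcm(f, g) = f·g / gcd(f, g); expanding and making the result monic gives the answer.

-1815 + 88m + 150m^2 - 24m^3 + m^4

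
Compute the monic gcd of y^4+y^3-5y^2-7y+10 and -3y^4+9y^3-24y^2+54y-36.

y^2-3y+2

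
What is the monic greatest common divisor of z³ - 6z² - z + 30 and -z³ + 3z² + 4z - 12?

z² - z - 6

Repeated division with remainder:
  z³ - 6z² - z + 30 = (-1)(-z³ + 3z² + 4z - 12) + (-3z² + 3z + 18)
  -z³ + 3z² + 4z - 12 = ((1/3)z - 2/3)(-3z² + 3z + 18) + (0)
Last nonzero remainder: -3z² + 3z + 18. Dividing through by -3 gives the monic gcd z² - z - 6.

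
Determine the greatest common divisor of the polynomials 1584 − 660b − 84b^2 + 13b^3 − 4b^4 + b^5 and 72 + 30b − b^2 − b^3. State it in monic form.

−24 − 2b + b^2

Apply the Euclidean algorithm:
  b^5 − 4b^4 + 13b^3 − 84b^2 − 660b + 1584 = (−b^2 + 5b − 48)(−b^3 − b^2 + 30b + 72) + (−210b^2 + 420b + 5040)
  −b^3 − b^2 + 30b + 72 = ((1/210)b + 1/70)(−210b^2 + 420b + 5040) + (0)
Last nonzero remainder: −210b^2 + 420b + 5040. Dividing through by −210 gives the monic gcd b^2 − 2b − 24.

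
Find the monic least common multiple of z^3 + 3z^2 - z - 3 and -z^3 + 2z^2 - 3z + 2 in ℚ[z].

z^5 + 2z^4 - 2z^3 + 4z^2 + z - 6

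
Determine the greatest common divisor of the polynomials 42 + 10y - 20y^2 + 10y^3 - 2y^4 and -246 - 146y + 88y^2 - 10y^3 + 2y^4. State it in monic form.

-3 - 2y + y^2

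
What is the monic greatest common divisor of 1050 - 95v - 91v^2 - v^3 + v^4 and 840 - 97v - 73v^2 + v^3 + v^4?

Euclidean algorithm in ℚ[v]:
  v^4 - v^3 - 91v^2 - 95v + 1050 = (v^4 + v^3 - 73v^2 - 97v + 840) + (-2v^3 - 18v^2 + 2v + 210)
  v^4 + v^3 - 73v^2 - 97v + 840 = (-(1/2)v + 4)(-2v^3 - 18v^2 + 2v + 210) + (0)
Last nonzero remainder: -2v^3 - 18v^2 + 2v + 210. Dividing through by -2 gives the monic gcd v^3 + 9v^2 - v - 105.

-105 - v + 9v^2 + v^3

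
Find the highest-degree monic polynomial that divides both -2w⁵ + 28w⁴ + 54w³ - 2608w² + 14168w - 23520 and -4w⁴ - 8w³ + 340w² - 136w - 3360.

w³ - w² - 82w + 280

By polynomial division,
  -2w⁵ + 28w⁴ + 54w³ - 2608w² + 14168w - 23520 = ((1/2)w - 8)(-4w⁴ - 8w³ + 340w² - 136w - 3360) + (-180w³ + 180w² + 14760w - 50400)
  -4w⁴ - 8w³ + 340w² - 136w - 3360 = ((1/45)w + 1/15)(-180w³ + 180w² + 14760w - 50400) + (0)
Last nonzero remainder: -180w³ + 180w² + 14760w - 50400. Dividing through by -180 gives the monic gcd w³ - w² - 82w + 280.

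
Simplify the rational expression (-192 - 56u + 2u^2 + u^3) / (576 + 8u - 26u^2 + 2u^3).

Euclidean algorithm in ℚ[u]:
  u^3 + 2u^2 - 56u - 192 = (1/2)(2u^3 - 26u^2 + 8u + 576) + (15u^2 - 60u - 480)
  2u^3 - 26u^2 + 8u + 576 = ((2/15)u - 6/5)(15u^2 - 60u - 480) + (0)
Last nonzero remainder: 15u^2 - 60u - 480. Dividing through by 15 gives the monic gcd u^2 - 4u - 32.
Cancel u^2 - 4u - 32 from numerator and denominator to get the reduced form.

(6 + u)/(-18 + 2u)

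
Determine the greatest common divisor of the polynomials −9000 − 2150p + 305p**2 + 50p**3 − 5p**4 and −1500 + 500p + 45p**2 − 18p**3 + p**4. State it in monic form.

−50 − 5p + p**2

Repeated division with remainder:
  −5p**4 + 50p**3 + 305p**2 − 2150p − 9000 = (−5)(p**4 − 18p**3 + 45p**2 + 500p − 1500) + (−40p**3 + 530p**2 + 350p − 16500)
  p**4 − 18p**3 + 45p**2 + 500p − 1500 = (−(1/40)p + 19/160)(−40p**3 + 530p**2 + 350p − 16500) + (−(147/16)p**2 + (735/16)p + 3675/8)
  −40p**3 + 530p**2 + 350p − 16500 = ((640/147)p − 1760/49)(−(147/16)p**2 + (735/16)p + 3675/8) + (0)
Last nonzero remainder: −(147/16)p**2 + (735/16)p + 3675/8. Dividing through by −147/16 gives the monic gcd p**2 − 5p − 50.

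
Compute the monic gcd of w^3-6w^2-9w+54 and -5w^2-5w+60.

w-3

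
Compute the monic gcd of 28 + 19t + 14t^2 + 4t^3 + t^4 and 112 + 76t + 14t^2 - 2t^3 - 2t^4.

Euclidean algorithm in ℚ[t]:
  t^4 + 4t^3 + 14t^2 + 19t + 28 = (-1/2)(-2t^4 - 2t^3 + 14t^2 + 76t + 112) + (3t^3 + 21t^2 + 57t + 84)
  -2t^4 - 2t^3 + 14t^2 + 76t + 112 = (-(2/3)t + 4)(3t^3 + 21t^2 + 57t + 84) + (-32t^2 - 96t - 224)
  3t^3 + 21t^2 + 57t + 84 = (-(3/32)t - 3/8)(-32t^2 - 96t - 224) + (0)
Last nonzero remainder: -32t^2 - 96t - 224. Dividing through by -32 gives the monic gcd t^2 + 3t + 7.

7 + 3t + t^2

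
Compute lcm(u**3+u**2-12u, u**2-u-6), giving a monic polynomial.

Euclidean algorithm in ℚ[u]:
  u**3+u**2-12u = (u+2)(u**2-u-6) + (-4u+12)
  u**2-u-6 = (-(1/4)u-1/2)(-4u+12) + (0)
Last nonzero remainder: -4u+12. Dividing through by -4 gives the monic gcd u-3.
Then lcm(f, g) = f·g / gcd(f, g); expanding and making the result monic gives the answer.

u**4+3u**3-10u**2-24u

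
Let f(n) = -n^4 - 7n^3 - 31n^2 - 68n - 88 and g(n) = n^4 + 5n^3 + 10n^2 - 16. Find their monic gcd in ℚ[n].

n^2 + 4n + 8

By polynomial division,
  -n^4 - 7n^3 - 31n^2 - 68n - 88 = (-1)(n^4 + 5n^3 + 10n^2 - 16) + (-2n^3 - 21n^2 - 68n - 104)
  n^4 + 5n^3 + 10n^2 - 16 = (-(1/2)n + 11/4)(-2n^3 - 21n^2 - 68n - 104) + ((135/4)n^2 + 135n + 270)
  -2n^3 - 21n^2 - 68n - 104 = (-(8/135)n - 52/135)((135/4)n^2 + 135n + 270) + (0)
Last nonzero remainder: (135/4)n^2 + 135n + 270. Dividing through by 135/4 gives the monic gcd n^2 + 4n + 8.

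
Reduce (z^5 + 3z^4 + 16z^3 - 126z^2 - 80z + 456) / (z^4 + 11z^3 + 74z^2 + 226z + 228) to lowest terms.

(z^2 - 5z + 6)/(z + 3)

Euclidean algorithm in ℚ[z]:
  z^5 + 3z^4 + 16z^3 - 126z^2 - 80z + 456 = (z - 8)(z^4 + 11z^3 + 74z^2 + 226z + 228) + (30z^3 + 240z^2 + 1500z + 2280)
  z^4 + 11z^3 + 74z^2 + 226z + 228 = ((1/30)z + 1/10)(30z^3 + 240z^2 + 1500z + 2280) + (0)
Last nonzero remainder: 30z^3 + 240z^2 + 1500z + 2280. Dividing through by 30 gives the monic gcd z^3 + 8z^2 + 50z + 76.
Cancel z^3 + 8z^2 + 50z + 76 from numerator and denominator to get the reduced form.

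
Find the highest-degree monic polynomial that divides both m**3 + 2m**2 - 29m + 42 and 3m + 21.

By polynomial division,
  m**3 + 2m**2 - 29m + 42 = ((1/3)m**2 - (5/3)m + 2)(3m + 21) + (0)
Last nonzero remainder: 3m + 21. Dividing through by 3 gives the monic gcd m + 7.

m + 7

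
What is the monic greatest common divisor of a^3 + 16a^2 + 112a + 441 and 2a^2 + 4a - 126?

a + 9

Apply the Euclidean algorithm:
  a^3 + 16a^2 + 112a + 441 = ((1/2)a + 7)(2a^2 + 4a - 126) + (147a + 1323)
  2a^2 + 4a - 126 = ((2/147)a - 2/21)(147a + 1323) + (0)
Last nonzero remainder: 147a + 1323. Dividing through by 147 gives the monic gcd a + 9.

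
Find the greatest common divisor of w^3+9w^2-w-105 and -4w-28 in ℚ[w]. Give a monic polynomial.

Euclidean algorithm in ℚ[w]:
  w^3+9w^2-w-105 = (-(1/4)w^2-(1/2)w+15/4)(-4w-28) + (0)
Last nonzero remainder: -4w-28. Dividing through by -4 gives the monic gcd w+7.

w+7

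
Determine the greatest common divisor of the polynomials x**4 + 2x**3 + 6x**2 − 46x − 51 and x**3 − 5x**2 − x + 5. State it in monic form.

Repeated division with remainder:
  x**4 + 2x**3 + 6x**2 − 46x − 51 = (x + 7)(x**3 − 5x**2 − x + 5) + (42x**2 − 44x − 86)
  x**3 − 5x**2 − x + 5 = ((1/42)x − 83/882)(42x**2 − 44x − 86) + (−(1364/441)x − 1364/441)
  42x**2 − 44x − 86 = (−(9261/682)x + 18963/682)(−(1364/441)x − 1364/441) + (0)
Last nonzero remainder: −(1364/441)x − 1364/441. Dividing through by −1364/441 gives the monic gcd x + 1.

x + 1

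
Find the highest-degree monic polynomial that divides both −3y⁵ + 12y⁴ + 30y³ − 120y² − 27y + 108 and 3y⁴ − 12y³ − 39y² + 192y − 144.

By polynomial division,
  −3y⁵ + 12y⁴ + 30y³ − 120y² − 27y + 108 = (−y)(3y⁴ − 12y³ − 39y² + 192y − 144) + (−9y³ + 72y² − 171y + 108)
  3y⁴ − 12y³ − 39y² + 192y − 144 = (−(1/3)y − 4/3)(−9y³ + 72y² − 171y + 108) + (0)
Last nonzero remainder: −9y³ + 72y² − 171y + 108. Dividing through by −9 gives the monic gcd y³ − 8y² + 19y − 12.

y³ − 8y² + 19y − 12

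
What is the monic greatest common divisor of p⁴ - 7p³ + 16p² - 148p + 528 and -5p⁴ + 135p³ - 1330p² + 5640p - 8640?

Apply the Euclidean algorithm:
  p⁴ - 7p³ + 16p² - 148p + 528 = (-1/5)(-5p⁴ + 135p³ - 1330p² + 5640p - 8640) + (20p³ - 250p² + 980p - 1200)
  -5p⁴ + 135p³ - 1330p² + 5640p - 8640 = (-(1/4)p + 29/8)(20p³ - 250p² + 980p - 1200) + (-(715/4)p² + (3575/2)p - 4290)
  20p³ - 250p² + 980p - 1200 = (-(16/143)p + 40/143)(-(715/4)p² + (3575/2)p - 4290) + (0)
Last nonzero remainder: -(715/4)p² + (3575/2)p - 4290. Dividing through by -715/4 gives the monic gcd p² - 10p + 24.

p² - 10p + 24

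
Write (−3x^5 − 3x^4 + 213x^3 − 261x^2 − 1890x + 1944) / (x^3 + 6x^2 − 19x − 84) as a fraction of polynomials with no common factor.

Apply the Euclidean algorithm:
  −3x^5 − 3x^4 + 213x^3 − 261x^2 − 1890x + 1944 = (−3x^2 + 15x + 66)(x^3 + 6x^2 − 19x − 84) + (−624x^2 + 624x + 7488)
  x^3 + 6x^2 − 19x − 84 = (−(1/624)x − 7/624)(−624x^2 + 624x + 7488) + (0)
Last nonzero remainder: −624x^2 + 624x + 7488. Dividing through by −624 gives the monic gcd x^2 − x − 12.
Cancel x^2 − x − 12 from numerator and denominator to get the reduced form.

(−3x^3 − 6x^2 + 171x − 162)/(x + 7)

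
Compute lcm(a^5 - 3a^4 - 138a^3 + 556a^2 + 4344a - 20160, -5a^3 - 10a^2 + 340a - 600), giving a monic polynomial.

a^6 - 5a^5 - 132a^4 + 832a^3 + 3232a^2 - 28848a + 40320

Apply the Euclidean algorithm:
  a^5 - 3a^4 - 138a^3 + 556a^2 + 4344a - 20160 = (-(1/5)a^2 + a + 12)(-5a^3 - 10a^2 + 340a - 600) + (216a^2 + 864a - 12960)
  -5a^3 - 10a^2 + 340a - 600 = (-(5/216)a + 5/108)(216a^2 + 864a - 12960) + (0)
Last nonzero remainder: 216a^2 + 864a - 12960. Dividing through by 216 gives the monic gcd a^2 + 4a - 60.
Then lcm(f, g) = f·g / gcd(f, g); expanding and making the result monic gives the answer.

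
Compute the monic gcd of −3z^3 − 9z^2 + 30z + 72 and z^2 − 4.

z + 2

Apply the Euclidean algorithm:
  −3z^3 − 9z^2 + 30z + 72 = (−3z − 9)(z^2 − 4) + (18z + 36)
  z^2 − 4 = ((1/18)z − 1/9)(18z + 36) + (0)
Last nonzero remainder: 18z + 36. Dividing through by 18 gives the monic gcd z + 2.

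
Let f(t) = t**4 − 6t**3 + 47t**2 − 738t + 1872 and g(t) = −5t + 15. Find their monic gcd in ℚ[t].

t − 3

Euclidean algorithm in ℚ[t]:
  t**4 − 6t**3 + 47t**2 − 738t + 1872 = (−(1/5)t**3 + (3/5)t**2 − (38/5)t + 624/5)(−5t + 15) + (0)
Last nonzero remainder: −5t + 15. Dividing through by −5 gives the monic gcd t − 3.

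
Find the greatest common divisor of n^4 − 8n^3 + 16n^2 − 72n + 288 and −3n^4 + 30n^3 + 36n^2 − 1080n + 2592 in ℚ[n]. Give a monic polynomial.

Apply the Euclidean algorithm:
  n^4 − 8n^3 + 16n^2 − 72n + 288 = (−1/3)(−3n^4 + 30n^3 + 36n^2 − 1080n + 2592) + (2n^3 + 28n^2 − 432n + 1152)
  −3n^4 + 30n^3 + 36n^2 − 1080n + 2592 = (−(3/2)n + 36)(2n^3 + 28n^2 − 432n + 1152) + (−1620n^2 + 16200n − 38880)
  2n^3 + 28n^2 − 432n + 1152 = (−(1/810)n − 4/135)(−1620n^2 + 16200n − 38880) + (0)
Last nonzero remainder: −1620n^2 + 16200n − 38880. Dividing through by −1620 gives the monic gcd n^2 − 10n + 24.

n^2 − 10n + 24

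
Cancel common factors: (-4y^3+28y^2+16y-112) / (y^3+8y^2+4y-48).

(-4y^2+20y+56)/(y^2+10y+24)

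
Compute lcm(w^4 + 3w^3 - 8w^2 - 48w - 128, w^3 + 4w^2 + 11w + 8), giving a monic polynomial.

Euclidean algorithm in ℚ[w]:
  w^4 + 3w^3 - 8w^2 - 48w - 128 = (w - 1)(w^3 + 4w^2 + 11w + 8) + (-15w^2 - 45w - 120)
  w^3 + 4w^2 + 11w + 8 = (-(1/15)w - 1/15)(-15w^2 - 45w - 120) + (0)
Last nonzero remainder: -15w^2 - 45w - 120. Dividing through by -15 gives the monic gcd w^2 + 3w + 8.
Then lcm(f, g) = f·g / gcd(f, g); expanding and making the result monic gives the answer.

w^5 + 4w^4 - 5w^3 - 56w^2 - 176w - 128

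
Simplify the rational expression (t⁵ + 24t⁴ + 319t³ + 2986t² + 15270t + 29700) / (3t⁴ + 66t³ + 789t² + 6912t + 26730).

Repeated division with remainder:
  t⁵ + 24t⁴ + 319t³ + 2986t² + 15270t + 29700 = ((1/3)t + 2/3)(3t⁴ + 66t³ + 789t² + 6912t + 26730) + (12t³ + 156t² + 1752t + 11880)
  3t⁴ + 66t³ + 789t² + 6912t + 26730 = ((1/4)t + 9/4)(12t³ + 156t² + 1752t + 11880) + (0)
Last nonzero remainder: 12t³ + 156t² + 1752t + 11880. Dividing through by 12 gives the monic gcd t³ + 13t² + 146t + 990.
Cancel t³ + 13t² + 146t + 990 from numerator and denominator to get the reduced form.

(t² + 11t + 30)/(3t + 27)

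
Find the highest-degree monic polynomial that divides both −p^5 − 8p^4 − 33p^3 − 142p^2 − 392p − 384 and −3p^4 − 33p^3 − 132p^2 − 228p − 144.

Repeated division with remainder:
  −p^5 − 8p^4 − 33p^3 − 142p^2 − 392p − 384 = ((1/3)p − 1)(−3p^4 − 33p^3 − 132p^2 − 228p − 144) + (−22p^3 − 198p^2 − 572p − 528)
  −3p^4 − 33p^3 − 132p^2 − 228p − 144 = ((3/22)p + 3/11)(−22p^3 − 198p^2 − 572p − 528) + (0)
Last nonzero remainder: −22p^3 − 198p^2 − 572p − 528. Dividing through by −22 gives the monic gcd p^3 + 9p^2 + 26p + 24.

p^3 + 9p^2 + 26p + 24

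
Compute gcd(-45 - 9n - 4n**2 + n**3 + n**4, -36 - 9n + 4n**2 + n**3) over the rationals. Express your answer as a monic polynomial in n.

-9 + n**2

Euclidean algorithm in ℚ[n]:
  n**4 + n**3 - 4n**2 - 9n - 45 = (n - 3)(n**3 + 4n**2 - 9n - 36) + (17n**2 - 153)
  n**3 + 4n**2 - 9n - 36 = ((1/17)n + 4/17)(17n**2 - 153) + (0)
Last nonzero remainder: 17n**2 - 153. Dividing through by 17 gives the monic gcd n**2 - 9.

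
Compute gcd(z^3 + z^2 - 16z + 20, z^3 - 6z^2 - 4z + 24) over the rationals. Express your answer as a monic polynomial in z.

z - 2

By polynomial division,
  z^3 + z^2 - 16z + 20 = (z^3 - 6z^2 - 4z + 24) + (7z^2 - 12z - 4)
  z^3 - 6z^2 - 4z + 24 = ((1/7)z - 30/49)(7z^2 - 12z - 4) + (-(528/49)z + 1056/49)
  7z^2 - 12z - 4 = (-(343/528)z - 49/264)(-(528/49)z + 1056/49) + (0)
Last nonzero remainder: -(528/49)z + 1056/49. Dividing through by -528/49 gives the monic gcd z - 2.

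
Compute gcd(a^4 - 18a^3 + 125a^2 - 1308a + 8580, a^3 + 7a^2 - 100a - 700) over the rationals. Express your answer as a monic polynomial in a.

a - 10

Repeated division with remainder:
  a^4 - 18a^3 + 125a^2 - 1308a + 8580 = (a - 25)(a^3 + 7a^2 - 100a - 700) + (400a^2 - 3108a - 8920)
  a^3 + 7a^2 - 100a - 700 = ((1/400)a + 1477/40000)(400a^2 - 3108a - 8920) + ((370629/10000)a - 370629/1000)
  400a^2 - 3108a - 8920 = ((4000000/370629)a + 8920000/370629)((370629/10000)a - 370629/1000) + (0)
Last nonzero remainder: (370629/10000)a - 370629/1000. Dividing through by 370629/10000 gives the monic gcd a - 10.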